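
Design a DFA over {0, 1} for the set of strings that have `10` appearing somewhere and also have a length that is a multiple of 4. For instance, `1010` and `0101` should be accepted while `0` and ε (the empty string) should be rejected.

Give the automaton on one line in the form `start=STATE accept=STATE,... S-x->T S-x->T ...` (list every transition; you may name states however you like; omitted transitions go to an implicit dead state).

start=S0 accept=S10 S0-0->S1 S0-1->S2 S1-0->S3 S1-1->S4 S2-0->S5 S2-1->S4 S3-0->S6 S3-1->S7 S4-0->S8 S4-1->S7 S5-0->S8 S5-1->S8 S6-0->S0 S6-1->S9 S7-0->S10 S7-1->S9 S8-0->S10 S8-1->S10 S9-0->S11 S9-1->S2 S10-0->S11 S10-1->S11 S11-0->S5 S11-1->S5

Build one automaton per condition and run them in lockstep. The first has 3 states tracking whether and how much of `10` has been seen; the second has 4 states tracking the input length modulo 4. A product state is a pair (one from each), accepting exactly when both do.
A 12-state machine:
          0    1  
>  S0     S1   S2 
   S1     S3   S4 
   S2     S5   S4 
   S3     S6   S7 
   S4     S8   S7 
   S5     S8   S8 
   S6     S0   S9 
   S7    S10   S9 
   S8    S10  S10 
   S9    S11   S2 
 * S10   S11  S11 
   S11    S5   S5 
(> = start, * = accepting)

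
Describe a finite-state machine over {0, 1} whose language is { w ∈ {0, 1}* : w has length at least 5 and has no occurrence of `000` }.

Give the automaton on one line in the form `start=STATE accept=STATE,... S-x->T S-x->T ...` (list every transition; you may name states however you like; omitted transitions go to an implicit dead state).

Build one automaton per condition and run them in lockstep. The first has 7 states tracking the input length, saturating at 6; the second has 4 states tracking partial matches of the forbidden pattern `000`. A product state is a pair (one from each), accepting exactly when both do. Equivalent product states are then merged.
A 16-state machine:
          0    1  
>  S0     S1   S2 
   S1     S3   S4 
   S2     S5   S4 
   S3     S6   S7 
   S4     S8   S7 
   S5     S9   S7 
   S6     S6   S6 
   S7    S10  S11 
   S8    S12  S11 
   S9     S6  S11 
   S10   S13  S14 
   S11   S15  S14 
   S12    S6  S14 
 * S13    S6  S14 
 * S14   S15  S14 
 * S15   S13  S14 
(> = start, * = accepting)

start=S0 accept=S13,S14,S15 S0-0->S1 S0-1->S2 S1-0->S3 S1-1->S4 S2-0->S5 S2-1->S4 S3-0->S6 S3-1->S7 S4-0->S8 S4-1->S7 S5-0->S9 S5-1->S7 S6-0->S6 S6-1->S6 S7-0->S10 S7-1->S11 S8-0->S12 S8-1->S11 S9-0->S6 S9-1->S11 S10-0->S13 S10-1->S14 S11-0->S15 S11-1->S14 S12-0->S6 S12-1->S14 S13-0->S6 S13-1->S14 S14-0->S15 S14-1->S14 S15-0->S13 S15-1->S14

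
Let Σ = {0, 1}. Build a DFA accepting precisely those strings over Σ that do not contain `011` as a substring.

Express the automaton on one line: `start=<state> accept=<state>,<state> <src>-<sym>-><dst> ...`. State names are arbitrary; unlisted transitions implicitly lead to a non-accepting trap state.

start=s0 accept=s0,s1,s2 s0-0->s1 s0-1->s0 s1-0->s1 s1-1->s2 s2-0->s1 s2-1->s3 s3-0->s3 s3-1->s3

This is the complement of 'contains `011`'. Use the same substring-matching states — s0 through s3 holding how much of `011` has just been matched — but flip the accepting set: everything except the trap s3 accepts.
A 4-state machine:
        0   1  
>* s0   s1  s0 
 * s1   s1  s2 
 * s2   s1  s3 
   s3   s3  s3 
(> = start, * = accepting)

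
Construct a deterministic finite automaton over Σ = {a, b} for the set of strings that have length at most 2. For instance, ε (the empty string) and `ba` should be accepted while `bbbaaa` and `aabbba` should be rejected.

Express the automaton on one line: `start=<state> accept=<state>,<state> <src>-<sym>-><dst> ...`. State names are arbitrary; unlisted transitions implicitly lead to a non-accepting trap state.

We only need to distinguish lengths 0, 1, …, 2, and '>2'. Chain q0 → q1 → q2 → q3 on every symbol, with q3 looping. Accepting states: {q0, q1, q2}.
        a   b  
>* q0   q1  q1 
 * q1   q2  q2 
 * q2   q3  q3 
   q3   q3  q3 
(> = start, * = accepting)

start=q0 accept=q0,q1,q2 q0-a->q1 q0-b->q1 q1-a->q2 q1-b->q2 q2-a->q3 q2-b->q3 q3-a->q3 q3-b->q3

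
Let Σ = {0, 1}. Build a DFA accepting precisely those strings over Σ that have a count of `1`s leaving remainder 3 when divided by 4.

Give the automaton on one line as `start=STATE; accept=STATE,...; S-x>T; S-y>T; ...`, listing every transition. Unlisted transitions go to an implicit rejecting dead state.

Keep the running count of `1`s modulo 4: each `1` advances along the cycle s0 → s1 → s2 → s3 → s0 while other symbols loop. Accept at s3.
A 4-state machine:
        0   1  
>  s0   s0  s1 
   s1   s1  s2 
   s2   s2  s3 
 * s3   s3  s0 
(> = start, * = accepting)

start=s0; accept=s3; s0-0>s0; s0-1>s1; s1-0>s1; s1-1>s2; s2-0>s2; s2-1>s3; s3-0>s3; s3-1>s0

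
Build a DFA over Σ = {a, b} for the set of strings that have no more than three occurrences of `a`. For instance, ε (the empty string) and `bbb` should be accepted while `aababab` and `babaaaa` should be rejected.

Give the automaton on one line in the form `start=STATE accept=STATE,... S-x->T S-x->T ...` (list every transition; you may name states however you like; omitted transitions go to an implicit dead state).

Only the number of `a`s matters, and only up to 4. Make a chain s0 → s1 → s2 → s3 → s4 advanced by each `a` (with s4 absorbing); every other symbol self-loops. The accepting set is {s0, s1, s2, s3}.
With 5 states:
        a   b  
>* s0   s1  s0 
 * s1   s2  s1 
 * s2   s3  s2 
 * s3   s4  s3 
   s4   s4  s4 
(> = start, * = accepting)

start=s0 accept=s0,s1,s2,s3 s0-a->s1 s0-b->s0 s1-a->s2 s1-b->s1 s2-a->s3 s2-b->s2 s3-a->s4 s3-b->s3 s4-a->s4 s4-b->s4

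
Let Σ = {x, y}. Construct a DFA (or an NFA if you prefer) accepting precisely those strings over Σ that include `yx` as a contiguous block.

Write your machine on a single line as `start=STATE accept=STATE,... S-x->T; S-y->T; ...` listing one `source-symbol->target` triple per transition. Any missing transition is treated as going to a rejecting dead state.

Track how much of `yx` has been matched so far: state s0 is no progress, s2 is the absorbing accept state reached once `yx` has occurred. Intermediate states record partial matches; on a mismatch, fall back to the longest reusable overlap.
A 3-state machine:
        x   y  
>  s0   s0  s1 
   s1   s2  s1 
 * s2   s2  s2 
(> = start, * = accepting)

start=s0; accept=s2; s0-x->s0; s0-y->s1; s1-x->s2; s1-y->s1; s2-x->s2; s2-y->s2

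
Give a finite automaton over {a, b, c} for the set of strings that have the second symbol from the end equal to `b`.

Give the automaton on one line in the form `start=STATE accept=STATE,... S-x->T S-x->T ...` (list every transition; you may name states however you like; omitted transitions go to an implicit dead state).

A DFA must remember the last 2 symbols (since which symbol is second-to-last isn't known until the input ends). Use one state per possible window of the last ≤2 symbols; accept from those whose window starts with `b`.
          a    b    c  
>  q0     q1   q2   q3 
   q1     q4   q5   q6 
   q2     q7   q8   q9 
   q3    q10  q11  q12 
   q4     q4   q5   q6 
   q5     q7   q8   q9 
   q6    q10  q11  q12 
 * q7     q4   q5   q6 
 * q8     q7   q8   q9 
 * q9    q10  q11  q12 
   q10    q4   q5   q6 
   q11    q7   q8   q9 
   q12   q10  q11  q12 
(> = start, * = accepting)

start=q0 accept=q7,q8,q9 q0-a->q1 q0-b->q2 q0-c->q3 q1-a->q4 q1-b->q5 q1-c->q6 q2-a->q7 q2-b->q8 q2-c->q9 q3-a->q10 q3-b->q11 q3-c->q12 q4-a->q4 q4-b->q5 q4-c->q6 q5-a->q7 q5-b->q8 q5-c->q9 q6-a->q10 q6-b->q11 q6-c->q12 q7-a->q4 q7-b->q5 q7-c->q6 q8-a->q7 q8-b->q8 q8-c->q9 q9-a->q10 q9-b->q11 q9-c->q12 q10-a->q4 q10-b->q5 q10-c->q6 q11-a->q7 q11-b->q8 q11-c->q9 q12-a->q10 q12-b->q11 q12-c->q12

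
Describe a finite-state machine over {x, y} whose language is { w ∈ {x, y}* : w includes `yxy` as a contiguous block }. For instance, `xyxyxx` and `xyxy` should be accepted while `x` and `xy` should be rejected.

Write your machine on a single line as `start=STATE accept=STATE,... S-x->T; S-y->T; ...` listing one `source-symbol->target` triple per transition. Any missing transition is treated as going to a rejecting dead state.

start=S0; accept=S3; S0-x->S0; S0-y->S1; S1-x->S2; S1-y->S1; S2-x->S0; S2-y->S3; S3-x->S3; S3-y->S3

Track how much of `yxy` has been matched so far: state S0 is no progress, S3 is the absorbing accept state reached once `yxy` has occurred. Intermediate states record partial matches; on a mismatch, fall back to the longest reusable overlap.
4 states suffice.
        x   y  
>  S0   S0  S1 
   S1   S2  S1 
   S2   S0  S3 
 * S3   S3  S3 
(> = start, * = accepting)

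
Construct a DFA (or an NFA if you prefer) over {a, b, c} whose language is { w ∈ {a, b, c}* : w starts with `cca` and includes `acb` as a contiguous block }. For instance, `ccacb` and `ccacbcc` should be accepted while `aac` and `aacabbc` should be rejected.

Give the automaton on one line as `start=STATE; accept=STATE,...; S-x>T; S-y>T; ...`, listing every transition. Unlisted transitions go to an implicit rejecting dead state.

Build one automaton per condition and run them in lockstep. The first has 5 states tracking whether the input so far still matches the prefix `cca`; the second has 4 states tracking whether and how much of `acb` has been seen. A product state is a pair (one from each), accepting exactly when both do. Equivalent product states are then merged.
An 8-state machine:
        a   b   c  
>  s0   s1  s1  s2 
   s1   s1  s1  s1 
   s2   s1  s1  s3 
   s3   s4  s1  s1 
   s4   s4  s5  s6 
   s5   s4  s5  s5 
   s6   s4  s7  s5 
 * s7   s7  s7  s7 
(> = start, * = accepting)

start=s0; accept=s7; s0-a>s1; s0-b>s1; s0-c>s2; s1-a>s1; s1-b>s1; s1-c>s1; s2-a>s1; s2-b>s1; s2-c>s3; s3-a>s4; s3-b>s1; s3-c>s1; s4-a>s4; s4-b>s5; s4-c>s6; s5-a>s4; s5-b>s5; s5-c>s5; s6-a>s4; s6-b>s7; s6-c>s5; s7-a>s7; s7-b>s7; s7-c>s7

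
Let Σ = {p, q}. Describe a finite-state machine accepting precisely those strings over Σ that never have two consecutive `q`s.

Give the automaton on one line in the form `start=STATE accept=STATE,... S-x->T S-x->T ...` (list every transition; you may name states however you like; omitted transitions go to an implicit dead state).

start=S0 accept=S0,S1 S0-p->S0 S0-q->S1 S1-p->S0 S1-q->S2 S2-p->S2 S2-q->S2

Track partial matches of the forbidden pattern `qq`. State S2 is a dead state reached once `qq` has occurred; every other state accepts. S0 means no part of `qq` is currently matched.
A 3-state machine:
        p   q  
>* S0   S0  S1 
 * S1   S0  S2 
   S2   S2  S2 
(> = start, * = accepting)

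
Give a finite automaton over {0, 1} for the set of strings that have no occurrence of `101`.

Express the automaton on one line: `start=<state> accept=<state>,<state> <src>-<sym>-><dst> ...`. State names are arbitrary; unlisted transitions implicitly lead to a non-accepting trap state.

This is the complement of 'contains `101`'. Use the same substring-matching states — A through D holding how much of `101` has just been matched — but flip the accepting set: everything except the trap D accepts.
With 4 states:
       0  1 
>* A   A  B 
 * B   C  B 
 * C   A  D 
   D   D  D 
(> = start, * = accepting)

start=A accept=A,B,C A-0->A A-1->B B-0->C B-1->B C-0->A C-1->D D-0->D D-1->D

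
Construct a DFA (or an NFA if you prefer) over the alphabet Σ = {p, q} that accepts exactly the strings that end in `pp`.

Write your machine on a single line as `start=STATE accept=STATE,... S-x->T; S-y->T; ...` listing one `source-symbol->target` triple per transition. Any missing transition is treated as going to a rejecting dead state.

Remember how much of `pp` the current input suffix matches. State A means no match yet; B means the last symbol is `p`; C means the last 2 symbols are `pp`. Only C accepts. On a mismatch, fall back to the longest proper suffix that is still a prefix of `pp`.
A 3-state machine:
       p  q 
>  A   B  A 
   B   C  A 
 * C   C  A 
(> = start, * = accepting)

start=A; accept=C; A-p->B; A-q->A; B-p->C; B-q->A; C-p->C; C-q->A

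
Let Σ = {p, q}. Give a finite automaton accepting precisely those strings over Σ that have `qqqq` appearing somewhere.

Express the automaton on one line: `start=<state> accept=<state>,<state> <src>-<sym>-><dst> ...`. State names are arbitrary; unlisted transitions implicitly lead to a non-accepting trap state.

start=A accept=E A-p->A A-q->B B-p->A B-q->C C-p->A C-q->D D-p->A D-q->E E-p->E E-q->E

States A..D record the length of the longest prefix of `qqqq` that matches the current input suffix. Reaching E means `qqqq` has been seen, and we stay there forever. Accept from E.
With 5 states:
       p  q 
>  A   A  B 
   B   A  C 
   C   A  D 
   D   A  E 
 * E   E  E 
(> = start, * = accepting)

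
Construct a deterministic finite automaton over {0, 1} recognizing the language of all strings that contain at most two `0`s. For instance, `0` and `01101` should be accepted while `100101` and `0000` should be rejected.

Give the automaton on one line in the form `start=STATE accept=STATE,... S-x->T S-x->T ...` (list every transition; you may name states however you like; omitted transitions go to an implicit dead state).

Count `0`s, saturating at 3: states q0 through q2 mean 0 through 2 `0`s seen; q3 means more than 2. Each `0` increments (capped at q3); other symbols loop. Accept from {q0, q1, q2}.
A 4-state machine:
        0   1  
>* q0   q1  q0 
 * q1   q2  q1 
 * q2   q3  q2 
   q3   q3  q3 
(> = start, * = accepting)

start=q0 accept=q0,q1,q2 q0-0->q1 q0-1->q0 q1-0->q2 q1-1->q1 q2-0->q3 q2-1->q2 q3-0->q3 q3-1->q3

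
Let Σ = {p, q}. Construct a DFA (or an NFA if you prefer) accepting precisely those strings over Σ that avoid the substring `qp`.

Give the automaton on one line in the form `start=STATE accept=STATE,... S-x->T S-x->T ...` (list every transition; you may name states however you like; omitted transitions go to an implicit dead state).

This is the complement of 'contains `qp`'. Use the same substring-matching states — A through C holding how much of `qp` has just been matched — but flip the accepting set: everything except the trap C accepts.
       p  q 
>* A   A  B 
 * B   C  B 
   C   C  C 
(> = start, * = accepting)

start=A accept=A,B A-p->A A-q->B B-p->C B-q->B C-p->C C-q->C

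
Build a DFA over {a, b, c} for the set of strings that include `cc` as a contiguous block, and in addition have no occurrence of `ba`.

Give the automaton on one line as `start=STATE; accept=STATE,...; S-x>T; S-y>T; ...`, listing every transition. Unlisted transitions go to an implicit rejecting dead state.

Build one automaton per condition and run them in lockstep. The first has 3 states tracking whether and how much of `cc` has been seen; the second has 3 states tracking partial matches of the forbidden pattern `ba`. A product state is a pair (one from each), accepting exactly when both do. After merging equivalent states the machine shrinks.
A 6-state machine:
        a   b   c  
>  s0   s0  s1  s2 
   s1   s3  s1  s2 
   s2   s0  s1  s4 
   s3   s3  s3  s3 
 * s4   s4  s5  s4 
 * s5   s3  s5  s4 
(> = start, * = accepting)

start=s0; accept=s4,s5; s0-a>s0; s0-b>s1; s0-c>s2; s1-a>s3; s1-b>s1; s1-c>s2; s2-a>s0; s2-b>s1; s2-c>s4; s3-a>s3; s3-b>s3; s3-c>s3; s4-a>s4; s4-b>s5; s4-c>s4; s5-a>s3; s5-b>s5; s5-c>s4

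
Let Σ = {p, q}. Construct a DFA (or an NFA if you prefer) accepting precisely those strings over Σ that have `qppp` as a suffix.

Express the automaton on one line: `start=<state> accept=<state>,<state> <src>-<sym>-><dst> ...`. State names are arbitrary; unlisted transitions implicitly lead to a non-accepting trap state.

start=s0 accept=s4 s0-p->s0 s0-q->s1 s1-p->s2 s1-q->s1 s2-p->s3 s2-q->s1 s3-p->s4 s3-q->s1 s4-p->s0 s4-q->s1

Remember how much of `qppp` the current input suffix matches. State s0 means no match yet; s1 means the last symbol is `q`; s2 means the last 2 symbols are `qp`; s3 means the last 3 symbols are `qpp`; s4 means the last 4 symbols are `qppp`. Only s4 accepts. On a mismatch, fall back to the longest proper suffix that is still a prefix of `qppp`.
With 5 states:
        p   q  
>  s0   s0  s1 
   s1   s2  s1 
   s2   s3  s1 
   s3   s4  s1 
 * s4   s0  s1 
(> = start, * = accepting)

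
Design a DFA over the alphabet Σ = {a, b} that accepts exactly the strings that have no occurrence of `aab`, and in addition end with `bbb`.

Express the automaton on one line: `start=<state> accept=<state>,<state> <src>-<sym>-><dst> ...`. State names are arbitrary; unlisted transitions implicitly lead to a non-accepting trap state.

Run two small machines in parallel and take their product. The first has 4 states tracking partial matches of the forbidden pattern `aab`; the second has 4 states tracking how much of the suffix `bbb` has currently been matched. A product state is a pair (one from each), accepting exactly when both do. Equivalent product states are then merged.
        a   b  
>  S0   S1  S2 
   S1   S3  S2 
   S2   S1  S4 
   S3   S3  S3 
   S4   S1  S5 
 * S5   S1  S5 
(> = start, * = accepting)

start=S0 accept=S5 S0-a->S1 S0-b->S2 S1-a->S3 S1-b->S2 S2-a->S1 S2-b->S4 S3-a->S3 S3-b->S3 S4-a->S1 S4-b->S5 S5-a->S1 S5-b->S5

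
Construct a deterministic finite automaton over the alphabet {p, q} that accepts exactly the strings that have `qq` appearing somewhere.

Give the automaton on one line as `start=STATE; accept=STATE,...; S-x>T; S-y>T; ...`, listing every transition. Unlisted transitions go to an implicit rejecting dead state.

start=A; accept=C; A-p>A; A-q>B; B-p>A; B-q>C; C-p>C; C-q>C

Track how much of `qq` has been matched so far: state A is no progress, C is the absorbing accept state reached once `qq` has occurred. Intermediate states record partial matches; on a mismatch, fall back to the longest reusable overlap.
       p  q 
>  A   A  B 
   B   A  C 
 * C   C  C 
(> = start, * = accepting)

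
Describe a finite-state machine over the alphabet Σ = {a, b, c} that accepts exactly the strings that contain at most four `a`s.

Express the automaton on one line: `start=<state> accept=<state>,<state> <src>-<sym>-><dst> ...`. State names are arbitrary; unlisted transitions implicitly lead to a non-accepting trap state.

Count `a`s, saturating at 5: states q0 through q4 mean 0 through 4 `a`s seen; q5 means more than 4. Each `a` increments (capped at q5); other symbols loop. Accept from {q0, q1, q2, q3, q4}.
        a   b   c  
>* q0   q1  q0  q0 
 * q1   q2  q1  q1 
 * q2   q3  q2  q2 
 * q3   q4  q3  q3 
 * q4   q5  q4  q4 
   q5   q5  q5  q5 
(> = start, * = accepting)

start=q0 accept=q0,q1,q2,q3,q4 q0-a->q1 q0-b->q0 q0-c->q0 q1-a->q2 q1-b->q1 q1-c->q1 q2-a->q3 q2-b->q2 q2-c->q2 q3-a->q4 q3-b->q3 q3-c->q3 q4-a->q5 q4-b->q4 q4-c->q4 q5-a->q5 q5-b->q5 q5-c->q5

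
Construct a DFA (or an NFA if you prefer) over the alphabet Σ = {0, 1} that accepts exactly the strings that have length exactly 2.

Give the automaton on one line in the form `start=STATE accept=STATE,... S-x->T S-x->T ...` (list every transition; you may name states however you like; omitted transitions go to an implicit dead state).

start=A accept=C A-0->B A-1->B B-0->C B-1->C C-0->D C-1->D D-0->D D-1->D

We only need to distinguish lengths 0, 1, …, 2, and '>2'. Chain A → B → C → D on every symbol, with D looping. Accepting states: {C}.
With 4 states:
       0  1 
>  A   B  B 
   B   C  C 
 * C   D  D 
   D   D  D 
(> = start, * = accepting)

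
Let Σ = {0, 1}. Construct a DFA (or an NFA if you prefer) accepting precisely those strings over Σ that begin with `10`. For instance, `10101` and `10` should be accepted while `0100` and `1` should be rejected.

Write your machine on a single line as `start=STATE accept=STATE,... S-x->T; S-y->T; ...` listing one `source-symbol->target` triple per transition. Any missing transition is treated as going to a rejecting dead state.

Check the first 2 symbols one by one: q0 through q1 record how many have matched `10` so far; any wrong symbol goes to the dead state q3. After all 2 match we enter the accepting sink q2.
4 states suffice.
        0   1  
>  q0   q3  q1 
   q1   q2  q3 
 * q2   q2  q2 
   q3   q3  q3 
(> = start, * = accepting)

start=q0; accept=q2; q0-0->q3; q0-1->q1; q1-0->q2; q1-1->q3; q2-0->q2; q2-1->q2; q3-0->q3; q3-1->q3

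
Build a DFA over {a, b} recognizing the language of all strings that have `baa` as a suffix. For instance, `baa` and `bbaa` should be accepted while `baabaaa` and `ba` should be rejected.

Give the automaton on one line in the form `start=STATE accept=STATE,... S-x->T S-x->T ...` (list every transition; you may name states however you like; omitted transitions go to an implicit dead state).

Let each state record the length of the longest suffix of the input read so far that is also a prefix of `baa`. S1 means the last symbol is `b`; S2 means the last 2 symbols are `ba`; S3 means the last 3 symbols are `baa`. Accept only at S3, where the string currently ends in `baa`.
With 4 states:
        a   b  
>  S0   S0  S1 
   S1   S2  S1 
   S2   S3  S1 
 * S3   S0  S1 
(> = start, * = accepting)

start=S0 accept=S3 S0-a->S0 S0-b->S1 S1-a->S2 S1-b->S1 S2-a->S3 S2-b->S1 S3-a->S0 S3-b->S1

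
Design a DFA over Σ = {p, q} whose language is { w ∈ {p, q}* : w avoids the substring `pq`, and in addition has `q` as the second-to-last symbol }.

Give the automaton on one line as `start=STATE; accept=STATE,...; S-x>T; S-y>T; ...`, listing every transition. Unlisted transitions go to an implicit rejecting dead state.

start=s0; accept=s5,s6; s0-p>s1; s0-q>s2; s1-p>s3; s1-q>s4; s2-p>s5; s2-q>s6; s3-p>s3; s3-q>s4; s4-p>s7; s4-q>s8; s5-p>s3; s5-q>s4; s6-p>s5; s6-q>s6; s7-p>s9; s7-q>s4; s8-p>s7; s8-q>s8; s9-p>s9; s9-q>s4

Run two small machines in parallel and take their product. The first has 3 states tracking partial matches of the forbidden pattern `pq`; the second has 7 states tracking the last 2 symbols read. A product state is a pair (one from each), accepting exactly when both do.
With 10 states:
        p   q  
>  s0   s1  s2 
   s1   s3  s4 
   s2   s5  s6 
   s3   s3  s4 
   s4   s7  s8 
 * s5   s3  s4 
 * s6   s5  s6 
   s7   s9  s4 
   s8   s7  s8 
   s9   s9  s4 
(> = start, * = accepting)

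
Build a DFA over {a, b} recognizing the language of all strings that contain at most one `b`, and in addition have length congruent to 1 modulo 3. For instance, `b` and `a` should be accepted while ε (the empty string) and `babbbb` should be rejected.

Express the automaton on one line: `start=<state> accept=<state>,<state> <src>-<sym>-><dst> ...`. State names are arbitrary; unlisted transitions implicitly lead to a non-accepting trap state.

Build one automaton per condition and run them in lockstep. One (3 states) tracks the count of `b`s, saturating at 2; the other (3 states) tracks the input length modulo 3. Each combined state is a pair, one component from each; accept when both components accept. After merging equivalent states the machine shrinks.
        a   b  
>  q0   q1  q2 
 * q1   q3  q4 
 * q2   q4  q5 
   q3   q0  q6 
   q4   q6  q5 
   q5   q5  q5 
   q6   q2  q5 
(> = start, * = accepting)

start=q0 accept=q1,q2 q0-a->q1 q0-b->q2 q1-a->q3 q1-b->q4 q2-a->q4 q2-b->q5 q3-a->q0 q3-b->q6 q4-a->q6 q4-b->q5 q5-a->q5 q5-b->q5 q6-a->q2 q6-b->q5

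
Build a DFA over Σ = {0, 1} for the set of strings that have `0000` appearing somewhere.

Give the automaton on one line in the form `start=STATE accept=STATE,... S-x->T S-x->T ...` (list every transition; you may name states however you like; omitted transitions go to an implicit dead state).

States s0..s3 record the length of the longest prefix of `0000` that matches the current input suffix. Reaching s4 means `0000` has been seen, and we stay there forever. Accept from s4.
A 5-state machine:
        0   1  
>  s0   s1  s0 
   s1   s2  s0 
   s2   s3  s0 
   s3   s4  s0 
 * s4   s4  s4 
(> = start, * = accepting)

start=s0 accept=s4 s0-0->s1 s0-1->s0 s1-0->s2 s1-1->s0 s2-0->s3 s2-1->s0 s3-0->s4 s3-1->s0 s4-0->s4 s4-1->s4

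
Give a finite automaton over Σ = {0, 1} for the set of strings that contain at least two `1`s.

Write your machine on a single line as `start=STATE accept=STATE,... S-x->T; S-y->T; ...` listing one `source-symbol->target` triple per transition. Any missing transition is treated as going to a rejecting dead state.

Count `1`s, saturating at 3: states s0 through s2 mean 0 through 2 `1`s seen; s3 means more than 2. Each `1` increments (capped at s3); other symbols loop. Accept from {s2, s3}.
        0   1  
>  s0   s0  s1 
   s1   s1  s2 
 * s2   s2  s3 
 * s3   s3  s3 
(> = start, * = accepting)

start=s0; accept=s2,s3; s0-0->s0; s0-1->s1; s1-0->s1; s1-1->s2; s2-0->s2; s2-1->s3; s3-0->s3; s3-1->s3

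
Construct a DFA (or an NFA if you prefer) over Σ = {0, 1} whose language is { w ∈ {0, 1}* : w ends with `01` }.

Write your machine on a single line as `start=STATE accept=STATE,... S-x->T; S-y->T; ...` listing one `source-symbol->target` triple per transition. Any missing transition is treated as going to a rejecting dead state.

Remember how much of `01` the current input suffix matches. State s0 means no match yet; s1 means the last symbol is `0`; s2 means the last 2 symbols are `01`. Only s2 accepts. On a mismatch, fall back to the longest proper suffix that is still a prefix of `01`.
3 states suffice.
        0   1  
>  s0   s1  s0 
   s1   s1  s2 
 * s2   s1  s0 
(> = start, * = accepting)

start=s0; accept=s2; s0-0->s1; s0-1->s0; s1-0->s1; s1-1->s2; s2-0->s1; s2-1->s0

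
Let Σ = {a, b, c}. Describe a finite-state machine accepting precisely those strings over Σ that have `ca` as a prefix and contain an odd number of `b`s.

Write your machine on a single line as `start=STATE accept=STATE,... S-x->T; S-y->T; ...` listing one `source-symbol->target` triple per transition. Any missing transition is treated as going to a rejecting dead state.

start=S0; accept=S4; S0-a->S1; S0-b->S1; S0-c->S2; S1-a->S1; S1-b->S1; S1-c->S1; S2-a->S3; S2-b->S1; S2-c->S1; S3-a->S3; S3-b->S4; S3-c->S3; S4-a->S4; S4-b->S3; S4-c->S4

Handle the two conditions separately and then intersect. The first has 4 states tracking whether the input so far still matches the prefix `ca`; the second has 2 states tracking the count of `b`s modulo 2. A product state is a pair (one from each), accepting exactly when both do. Equivalent product states are then merged.
With 5 states:
        a   b   c  
>  S0   S1  S1  S2 
   S1   S1  S1  S1 
   S2   S3  S1  S1 
   S3   S3  S4  S3 
 * S4   S4  S3  S4 
(> = start, * = accepting)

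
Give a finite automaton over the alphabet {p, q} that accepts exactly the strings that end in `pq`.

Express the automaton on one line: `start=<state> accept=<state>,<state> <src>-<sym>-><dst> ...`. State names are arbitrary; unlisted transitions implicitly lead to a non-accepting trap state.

Remember how much of `pq` the current input suffix matches. State s0 means no match yet; s1 means the last symbol is `p`; s2 means the last 2 symbols are `pq`. Only s2 accepts. On a mismatch, fall back to the longest proper suffix that is still a prefix of `pq`.
A 3-state machine:
        p   q  
>  s0   s1  s0 
   s1   s1  s2 
 * s2   s1  s0 
(> = start, * = accepting)

start=s0 accept=s2 s0-p->s1 s0-q->s0 s1-p->s1 s1-q->s2 s2-p->s1 s2-q->s0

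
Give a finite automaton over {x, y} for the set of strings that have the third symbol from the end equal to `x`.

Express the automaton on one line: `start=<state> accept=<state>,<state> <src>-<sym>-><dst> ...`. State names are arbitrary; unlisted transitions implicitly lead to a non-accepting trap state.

start=s0 accept=s7,s8,s9,s10 s0-x->s1 s0-y->s2 s1-x->s3 s1-y->s4 s2-x->s5 s2-y->s6 s3-x->s7 s3-y->s8 s4-x->s9 s4-y->s10 s5-x->s11 s5-y->s12 s6-x->s13 s6-y->s14 s7-x->s7 s7-y->s8 s8-x->s9 s8-y->s10 s9-x->s11 s9-y->s12 s10-x->s13 s10-y->s14 s11-x->s7 s11-y->s8 s12-x->s9 s12-y->s10 s13-x->s11 s13-y->s12 s14-x->s13 s14-y->s14

A DFA must remember the last 3 symbols (since which symbol is third-to-last isn't known until the input ends). Use one state per possible window of the last ≤3 symbols; accept from those whose window starts with `x`.
15 states suffice.
          x    y  
>  s0     s1   s2 
   s1     s3   s4 
   s2     s5   s6 
   s3     s7   s8 
   s4     s9  s10 
   s5    s11  s12 
   s6    s13  s14 
 * s7     s7   s8 
 * s8     s9  s10 
 * s9    s11  s12 
 * s10   s13  s14 
   s11    s7   s8 
   s12    s9  s10 
   s13   s11  s12 
   s14   s13  s14 
(> = start, * = accepting)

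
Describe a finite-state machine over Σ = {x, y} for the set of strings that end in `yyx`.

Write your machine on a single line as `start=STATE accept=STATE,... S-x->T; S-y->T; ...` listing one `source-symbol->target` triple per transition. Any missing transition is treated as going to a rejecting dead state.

start=S0; accept=S3; S0-x->S0; S0-y->S1; S1-x->S0; S1-y->S2; S2-x->S3; S2-y->S2; S3-x->S0; S3-y->S1

Let each state record the length of the longest suffix of the input read so far that is also a prefix of `yyx`. S1 means the last symbol is `y`; S2 means the last 2 symbols are `yy`; S3 means the last 3 symbols are `yyx`. Accept only at S3, where the string currently ends in `yyx`.
A 4-state machine:
        x   y  
>  S0   S0  S1 
   S1   S0  S2 
   S2   S3  S2 
 * S3   S0  S1 
(> = start, * = accepting)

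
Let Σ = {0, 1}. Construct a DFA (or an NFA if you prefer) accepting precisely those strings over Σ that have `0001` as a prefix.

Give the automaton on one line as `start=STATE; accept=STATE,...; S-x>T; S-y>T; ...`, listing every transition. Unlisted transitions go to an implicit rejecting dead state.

Walk along `0001` while the input agrees: from A take `0` to B, and so on. Any deviation drops to the rejecting sink F. Once E is reached the prefix is confirmed and every continuation is accepted.
6 states suffice.
       0  1 
>  A   B  F 
   B   C  F 
   C   D  F 
   D   F  E 
 * E   E  E 
   F   F  F 
(> = start, * = accepting)

start=A; accept=E; A-0>B; A-1>F; B-0>C; B-1>F; C-0>D; C-1>F; D-0>F; D-1>E; E-0>E; E-1>E; F-0>F; F-1>F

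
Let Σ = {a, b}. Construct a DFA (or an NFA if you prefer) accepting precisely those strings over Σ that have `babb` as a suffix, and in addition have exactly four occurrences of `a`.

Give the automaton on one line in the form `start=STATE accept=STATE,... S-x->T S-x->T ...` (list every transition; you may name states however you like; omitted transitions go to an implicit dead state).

Run two small machines in parallel and take their product. The first has 5 states tracking how much of the suffix `babb` has currently been matched; the second has 6 states tracking the count of `a`s, saturating at 5. A product state is a pair (one from each), accepting exactly when both do. Equivalent product states are then merged.
9 states suffice.
        a   b  
>  S0   S1  S0 
   S1   S2  S1 
   S2   S3  S2 
   S3   S4  S5 
   S4   S4  S4 
   S5   S6  S5 
   S6   S4  S7 
   S7   S4  S8 
 * S8   S4  S4 
(> = start, * = accepting)

start=S0 accept=S8 S0-a->S1 S0-b->S0 S1-a->S2 S1-b->S1 S2-a->S3 S2-b->S2 S3-a->S4 S3-b->S5 S4-a->S4 S4-b->S4 S5-a->S6 S5-b->S5 S6-a->S4 S6-b->S7 S7-a->S4 S7-b->S8 S8-a->S4 S8-b->S4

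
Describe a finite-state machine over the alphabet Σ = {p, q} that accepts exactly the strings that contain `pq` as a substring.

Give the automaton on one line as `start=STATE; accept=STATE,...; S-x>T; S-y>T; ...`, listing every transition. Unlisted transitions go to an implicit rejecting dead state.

start=s0; accept=s2; s0-p>s1; s0-q>s0; s1-p>s1; s1-q>s2; s2-p>s2; s2-q>s2

States s0..s1 record the length of the longest prefix of `pq` that matches the current input suffix. Reaching s2 means `pq` has been seen, and we stay there forever. Accept from s2.
With 3 states:
        p   q  
>  s0   s1  s0 
   s1   s1  s2 
 * s2   s2  s2 
(> = start, * = accepting)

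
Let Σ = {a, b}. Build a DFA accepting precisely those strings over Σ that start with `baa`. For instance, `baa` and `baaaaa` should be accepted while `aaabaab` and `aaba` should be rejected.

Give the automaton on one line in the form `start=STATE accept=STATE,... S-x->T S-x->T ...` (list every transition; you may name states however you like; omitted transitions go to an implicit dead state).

start=S0 accept=S3 S0-a->S4 S0-b->S1 S1-a->S2 S1-b->S4 S2-a->S3 S2-b->S4 S3-a->S3 S3-b->S3 S4-a->S4 S4-b->S4

Walk along `baa` while the input agrees: from S0 take `b` to S1, and so on. Any deviation drops to the rejecting sink S4. Once S3 is reached the prefix is confirmed and every continuation is accepted.
5 states suffice.
        a   b  
>  S0   S4  S1 
   S1   S2  S4 
   S2   S3  S4 
 * S3   S3  S3 
   S4   S4  S4 
(> = start, * = accepting)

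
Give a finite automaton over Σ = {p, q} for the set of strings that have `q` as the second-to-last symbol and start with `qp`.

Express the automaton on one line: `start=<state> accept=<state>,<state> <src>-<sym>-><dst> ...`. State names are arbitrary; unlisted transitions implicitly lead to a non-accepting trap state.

start=s0 accept=s5,s10 s0-p->s1 s0-q->s2 s1-p->s3 s1-q->s4 s2-p->s5 s2-q->s6 s3-p->s3 s3-q->s4 s4-p->s7 s4-q->s6 s5-p->s8 s5-q->s9 s6-p->s7 s6-q->s6 s7-p->s3 s7-q->s4 s8-p->s8 s8-q->s9 s9-p->s5 s9-q->s10 s10-p->s5 s10-q->s10

Build one automaton per condition and run them in lockstep. The first has 7 states tracking the last 2 symbols read; the second has 4 states tracking whether the input so far still matches the prefix `qp`. A product state is a pair (one from each), accepting exactly when both do.
11 states suffice.
          p    q  
>  s0     s1   s2 
   s1     s3   s4 
   s2     s5   s6 
   s3     s3   s4 
   s4     s7   s6 
 * s5     s8   s9 
   s6     s7   s6 
   s7     s3   s4 
   s8     s8   s9 
   s9     s5  s10 
 * s10    s5  s10 
(> = start, * = accepting)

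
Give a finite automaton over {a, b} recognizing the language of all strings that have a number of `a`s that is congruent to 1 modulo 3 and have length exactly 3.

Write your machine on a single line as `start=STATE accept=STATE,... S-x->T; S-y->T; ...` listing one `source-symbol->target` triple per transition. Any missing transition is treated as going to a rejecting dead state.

Handle the two conditions separately and then intersect. One (3 states) tracks the count of `a`s modulo 3; the other (5 states) tracks the input length, saturating at 4. Each combined state is a pair, one component from each; accept when both components accept.
With 12 states:
          a    b  
>  s0     s1   s2 
   s1     s3   s4 
   s2     s4   s5 
   s3     s6   s7 
   s4     s7   s8 
   s5     s8   s6 
   s6     s9  s10 
   s7    s10  s11 
 * s8    s11   s9 
   s9    s11   s9 
   s10    s9  s10 
   s11   s10  s11 
(> = start, * = accepting)

start=s0; accept=s8; s0-a->s1; s0-b->s2; s1-a->s3; s1-b->s4; s2-a->s4; s2-b->s5; s3-a->s6; s3-b->s7; s4-a->s7; s4-b->s8; s5-a->s8; s5-b->s6; s6-a->s9; s6-b->s10; s7-a->s10; s7-b->s11; s8-a->s11; s8-b->s9; s9-a->s11; s9-b->s9; s10-a->s9; s10-b->s10; s11-a->s10; s11-b->s11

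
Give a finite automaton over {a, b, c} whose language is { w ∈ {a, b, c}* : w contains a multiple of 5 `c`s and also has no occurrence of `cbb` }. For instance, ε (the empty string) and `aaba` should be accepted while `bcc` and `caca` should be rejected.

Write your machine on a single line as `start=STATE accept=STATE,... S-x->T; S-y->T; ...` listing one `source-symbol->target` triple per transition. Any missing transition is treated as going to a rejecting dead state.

start=s0; accept=s0,s14,s15; s0-a->s0; s0-b->s0; s0-c->s1; s1-a->s2; s1-b->s3; s1-c->s4; s2-a->s2; s2-b->s2; s2-c->s4; s3-a->s2; s3-b->s5; s3-c->s4; s4-a->s6; s4-b->s7; s4-c->s8; s5-a->s5; s5-b->s5; s5-c->s5; s6-a->s6; s6-b->s6; s6-c->s8; s7-a->s6; s7-b->s5; s7-c->s8; s8-a->s9; s8-b->s10; s8-c->s11; s9-a->s9; s9-b->s9; s9-c->s11; s10-a->s9; s10-b->s5; s10-c->s11; s11-a->s12; s11-b->s13; s11-c->s14; s12-a->s12; s12-b->s12; s12-c->s14; s13-a->s12; s13-b->s5; s13-c->s14; s14-a->s0; s14-b->s15; s14-c->s1; s15-a->s0; s15-b->s5; s15-c->s1

Handle the two conditions separately and then intersect. One (5 states) tracks the count of `c`s modulo 5; the other (4 states) tracks partial matches of the forbidden pattern `cbb`. Each combined state is a pair, one component from each; accept when both components accept. After merging equivalent states the machine shrinks.
          a    b    c  
>* s0     s0   s0   s1 
   s1     s2   s3   s4 
   s2     s2   s2   s4 
   s3     s2   s5   s4 
   s4     s6   s7   s8 
   s5     s5   s5   s5 
   s6     s6   s6   s8 
   s7     s6   s5   s8 
   s8     s9  s10  s11 
   s9     s9   s9  s11 
   s10    s9   s5  s11 
   s11   s12  s13  s14 
   s12   s12  s12  s14 
   s13   s12   s5  s14 
 * s14    s0  s15   s1 
 * s15    s0   s5   s1 
(> = start, * = accepting)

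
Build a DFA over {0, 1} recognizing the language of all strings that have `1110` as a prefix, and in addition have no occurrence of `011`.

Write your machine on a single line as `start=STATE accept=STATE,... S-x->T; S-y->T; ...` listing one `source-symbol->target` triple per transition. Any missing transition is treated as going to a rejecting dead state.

Run two small machines in parallel and take their product. One (6 states) tracks whether the input so far still matches the prefix `1110`; the other (4 states) tracks partial matches of the forbidden pattern `011`. Each combined state is a pair, one component from each; accept when both components accept. Equivalent product states are then merged.
        0   1  
>  q0   q1  q2 
   q1   q1  q1 
   q2   q1  q3 
   q3   q1  q4 
   q4   q5  q1 
 * q5   q5  q6 
 * q6   q5  q1 
(> = start, * = accepting)

start=q0; accept=q5,q6; q0-0->q1; q0-1->q2; q1-0->q1; q1-1->q1; q2-0->q1; q2-1->q3; q3-0->q1; q3-1->q4; q4-0->q5; q4-1->q1; q5-0->q5; q5-1->q6; q6-0->q5; q6-1->q1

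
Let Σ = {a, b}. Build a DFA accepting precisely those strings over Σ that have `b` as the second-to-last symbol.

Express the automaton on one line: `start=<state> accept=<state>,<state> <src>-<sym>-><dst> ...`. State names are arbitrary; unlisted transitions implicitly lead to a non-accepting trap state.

start=q0 accept=q5,q6 q0-a->q1 q0-b->q2 q1-a->q3 q1-b->q4 q2-a->q5 q2-b->q6 q3-a->q3 q3-b->q4 q4-a->q5 q4-b->q6 q5-a->q3 q5-b->q4 q6-a->q5 q6-b->q6

Because acceptance depends on a position counted from the end, the machine has to buffer the most recent 2 symbols. Make each state the string of the last up-to-2 symbols read; on input `x` shift the window left and append `x`. Accept when the buffered window has length 2 and begins with `b`.
        a   b  
>  q0   q1  q2 
   q1   q3  q4 
   q2   q5  q6 
   q3   q3  q4 
   q4   q5  q6 
 * q5   q3  q4 
 * q6   q5  q6 
(> = start, * = accepting)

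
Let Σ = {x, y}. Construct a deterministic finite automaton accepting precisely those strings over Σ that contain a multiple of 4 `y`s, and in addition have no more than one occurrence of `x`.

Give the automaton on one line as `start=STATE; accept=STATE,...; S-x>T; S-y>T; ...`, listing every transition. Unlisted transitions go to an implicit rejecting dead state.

Handle the two conditions separately and then intersect. One (4 states) tracks the count of `y`s modulo 4; the other (3 states) tracks the count of `x`s, saturating at 2. Each combined state is a pair, one component from each; accept when both components accept. Minimizing collapses redundant product states.
A 9-state machine:
        x   y  
>* S0   S1  S2 
 * S1   S3  S4 
   S2   S4  S5 
   S3   S3  S3 
   S4   S3  S6 
   S5   S6  S7 
   S6   S3  S8 
   S7   S8  S0 
   S8   S3  S1 
(> = start, * = accepting)

start=S0; accept=S0,S1; S0-x>S1; S0-y>S2; S1-x>S3; S1-y>S4; S2-x>S4; S2-y>S5; S3-x>S3; S3-y>S3; S4-x>S3; S4-y>S6; S5-x>S6; S5-y>S7; S6-x>S3; S6-y>S8; S7-x>S8; S7-y>S0; S8-x>S3; S8-y>S1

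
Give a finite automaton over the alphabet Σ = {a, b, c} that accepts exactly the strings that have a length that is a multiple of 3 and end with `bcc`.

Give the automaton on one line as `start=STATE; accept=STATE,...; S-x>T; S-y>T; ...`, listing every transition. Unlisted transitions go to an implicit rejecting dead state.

start=S0; accept=S5; S0-a>S1; S0-b>S2; S0-c>S1; S1-a>S3; S1-b>S3; S1-c>S3; S2-a>S3; S2-b>S3; S2-c>S4; S3-a>S0; S3-b>S0; S3-c>S0; S4-a>S0; S4-b>S0; S4-c>S5; S5-a>S1; S5-b>S2; S5-c>S1

Handle the two conditions separately and then intersect. The first has 3 states tracking the input length modulo 3; the second has 4 states tracking how much of the suffix `bcc` has currently been matched. A product state is a pair (one from each), accepting exactly when both do. After merging equivalent states the machine shrinks.
        a   b   c  
>  S0   S1  S2  S1 
   S1   S3  S3  S3 
   S2   S3  S3  S4 
   S3   S0  S0  S0 
   S4   S0  S0  S5 
 * S5   S1  S2  S1 
(> = start, * = accepting)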